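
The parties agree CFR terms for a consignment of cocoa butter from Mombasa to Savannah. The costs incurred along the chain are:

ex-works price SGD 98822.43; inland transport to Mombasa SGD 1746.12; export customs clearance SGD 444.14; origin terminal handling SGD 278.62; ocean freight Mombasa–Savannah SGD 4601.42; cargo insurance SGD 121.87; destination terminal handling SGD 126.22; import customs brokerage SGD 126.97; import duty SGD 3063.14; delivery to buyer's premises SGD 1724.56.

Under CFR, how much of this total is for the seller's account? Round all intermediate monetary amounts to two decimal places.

CFR: the seller pays costs through ocean freight to the destination port, but not insurance.
Seller's account: goods 98822.43 + inland to port 1746.12 + export clearance 444.14 + origin terminal 278.62 + freight 4601.42 = 105892.73
Buyer's account: insurance 121.87 + destination terminal 126.22 + brokerage 126.97 + duty 3063.14 + delivery 1724.56 = 5162.76

Seller's account: SGD 105892.73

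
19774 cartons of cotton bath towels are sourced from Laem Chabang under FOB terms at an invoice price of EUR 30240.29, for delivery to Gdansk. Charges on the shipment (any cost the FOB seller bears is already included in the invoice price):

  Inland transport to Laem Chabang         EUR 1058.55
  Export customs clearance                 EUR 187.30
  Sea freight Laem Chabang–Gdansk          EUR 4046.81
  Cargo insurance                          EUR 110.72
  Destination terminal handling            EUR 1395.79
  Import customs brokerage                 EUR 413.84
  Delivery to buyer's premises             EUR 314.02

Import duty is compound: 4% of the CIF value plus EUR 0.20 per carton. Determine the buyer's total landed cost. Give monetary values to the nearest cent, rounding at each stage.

FOB: the seller bears costs until goods are on board at the origin port; the buyer bears freight, insurance and all costs thereafter.
Already in the invoice (seller's account under FOB): inland to port, export clearance — exclude.
CIF value = FOB price + freight + insurance = 30240.29 + 4046.81 + 110.72 = 34397.82
Ad valorem component: 34397.82 × 4% = 1375.91
Specific component: 19774 × 0.20 = 3954.80
Import duty = 1375.91 + 3954.80 = 5330.71
Buyer bears: freight 4046.81 + insurance 110.72 + destination terminal 1395.79 + brokerage 413.84 + delivery 314.02 + duty 5330.71 = 11611.89
Landed cost = invoice 30240.29 + 11611.89 = 41852.18

Total landed cost: EUR 41852.18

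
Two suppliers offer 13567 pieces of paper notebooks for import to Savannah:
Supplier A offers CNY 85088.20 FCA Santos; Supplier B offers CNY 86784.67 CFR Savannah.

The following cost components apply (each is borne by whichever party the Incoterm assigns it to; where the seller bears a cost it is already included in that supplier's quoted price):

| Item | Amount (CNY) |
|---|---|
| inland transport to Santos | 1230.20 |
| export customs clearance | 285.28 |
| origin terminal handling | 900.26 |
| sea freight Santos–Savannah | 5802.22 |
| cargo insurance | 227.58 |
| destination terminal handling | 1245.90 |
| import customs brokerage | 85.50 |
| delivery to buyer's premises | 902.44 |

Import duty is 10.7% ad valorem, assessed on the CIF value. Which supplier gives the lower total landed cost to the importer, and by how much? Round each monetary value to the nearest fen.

Supplier A (FCA):
CIF value = FCA price + origin terminal + freight + insurance = 85088.20 + 900.26 + 5802.22 + 227.58 = 92018.26
Import duty = 92018.26 × 10.7% = 9845.95
Buyer bears (A): 900.26 + 5802.22 + 227.58 + 1245.90 + 85.50 + 902.44 = 9163.90
Landed cost (A) = invoice 85088.20 + 9163.90 + duty 9845.95 = 104098.05
Supplier B (CFR):
CIF value = CFR price + insurance = 86784.67 + 227.58 = 87012.25
Import duty = 87012.25 × 10.7% = 9310.31
Buyer bears (B): 227.58 + 1245.90 + 85.50 + 902.44 = 2461.42
Landed cost (B) = invoice 86784.67 + 2461.42 + duty 9310.31 = 98556.40
Difference = |104098.05 − 98556.40| = 5541.65

Supplier B is cheaper by CNY 5541.65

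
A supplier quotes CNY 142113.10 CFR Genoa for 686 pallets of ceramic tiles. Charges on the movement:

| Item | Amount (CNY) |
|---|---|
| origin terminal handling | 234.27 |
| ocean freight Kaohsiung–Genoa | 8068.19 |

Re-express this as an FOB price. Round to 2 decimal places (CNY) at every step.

Not relevant to the conversion: origin terminal — on the seller under both CFR and FOB; already in the CFR price and stays in the FOB price.
From CFR to FOB, the seller no longer bears: freight.
FOB price = 142113.10 − 8068.19 = 134044.91

FOB price: CNY 134044.91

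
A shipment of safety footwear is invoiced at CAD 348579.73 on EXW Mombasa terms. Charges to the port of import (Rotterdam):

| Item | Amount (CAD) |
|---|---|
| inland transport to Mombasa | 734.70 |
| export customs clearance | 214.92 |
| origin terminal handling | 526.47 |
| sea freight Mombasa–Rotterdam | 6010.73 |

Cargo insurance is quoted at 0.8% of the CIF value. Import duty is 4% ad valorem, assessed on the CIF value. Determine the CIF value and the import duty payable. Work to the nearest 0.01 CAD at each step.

Let C be the CIF value. C = EXW price + pre-shipment costs + freight + 0.8% × C
C − 0.8% × C = 348579.73 + 734.70 + 214.92 + 526.47 + 6010.73
0.992 × C = 356066.55
C = 356066.55 / 0.992 = 358938.05
Insurance premium = 0.8% × 358938.05 = 2871.50
Import duty = 358938.05 × 4% = 14357.52

CIF value: CAD 358938.05; import duty: CAD 14357.52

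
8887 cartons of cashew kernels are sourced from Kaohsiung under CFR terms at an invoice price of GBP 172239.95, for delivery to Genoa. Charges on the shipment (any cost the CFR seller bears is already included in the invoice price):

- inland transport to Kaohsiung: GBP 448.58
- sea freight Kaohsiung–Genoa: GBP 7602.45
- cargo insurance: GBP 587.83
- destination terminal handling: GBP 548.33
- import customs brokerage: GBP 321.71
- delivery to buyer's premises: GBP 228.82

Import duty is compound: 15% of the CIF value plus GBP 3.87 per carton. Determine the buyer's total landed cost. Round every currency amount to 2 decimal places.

CFR: the seller pays costs through ocean freight to the destination port, but not insurance.
Already in the invoice (seller's account under CFR): inland to port, freight — exclude.
CIF value = CFR price + insurance = 172239.95 + 587.83 = 172827.78
Ad valorem component: 172827.78 × 15% = 25924.17
Specific component: 8887 × 3.87 = 34392.69
Import duty = 25924.17 + 34392.69 = 60316.86
Buyer bears: insurance 587.83 + destination terminal 548.33 + brokerage 321.71 + delivery 228.82 + duty 60316.86 = 62003.55
Landed cost = invoice 172239.95 + 62003.55 = 234243.50

Total landed cost: GBP 234243.50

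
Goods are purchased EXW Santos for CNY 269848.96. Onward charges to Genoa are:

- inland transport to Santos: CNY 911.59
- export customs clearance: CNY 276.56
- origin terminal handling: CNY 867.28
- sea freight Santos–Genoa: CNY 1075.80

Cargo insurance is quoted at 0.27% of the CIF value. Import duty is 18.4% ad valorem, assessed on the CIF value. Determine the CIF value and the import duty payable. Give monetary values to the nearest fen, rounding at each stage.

CIF value: CNY 273719.23; import duty: CNY 50364.34

Let C be the CIF value. C = EXW price + pre-shipment costs + freight + 0.27% × C
C − 0.27% × C = 269848.96 + 911.59 + 276.56 + 867.28 + 1075.80
0.9973 × C = 272980.19
C = 272980.19 / 0.9973 = 273719.23
Insurance premium = 0.27% × 273719.23 = 739.04
Import duty = 273719.23 × 18.4% = 50364.34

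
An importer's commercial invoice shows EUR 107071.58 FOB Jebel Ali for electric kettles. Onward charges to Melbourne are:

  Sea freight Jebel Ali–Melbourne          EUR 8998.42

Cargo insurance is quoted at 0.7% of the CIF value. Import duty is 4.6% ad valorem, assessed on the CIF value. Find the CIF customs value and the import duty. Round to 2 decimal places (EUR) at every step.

Let C be the CIF value. C = FOB price + freight + 0.7% × C
C − 0.7% × C = 107071.58 + 8998.42
0.993 × C = 116070.00
C = 116070.00 / 0.993 = 116888.22
Insurance premium = 0.7% × 116888.22 = 818.22
Import duty = 116888.22 × 4.6% = 5376.86

CIF value: EUR 116888.22; import duty: EUR 5376.86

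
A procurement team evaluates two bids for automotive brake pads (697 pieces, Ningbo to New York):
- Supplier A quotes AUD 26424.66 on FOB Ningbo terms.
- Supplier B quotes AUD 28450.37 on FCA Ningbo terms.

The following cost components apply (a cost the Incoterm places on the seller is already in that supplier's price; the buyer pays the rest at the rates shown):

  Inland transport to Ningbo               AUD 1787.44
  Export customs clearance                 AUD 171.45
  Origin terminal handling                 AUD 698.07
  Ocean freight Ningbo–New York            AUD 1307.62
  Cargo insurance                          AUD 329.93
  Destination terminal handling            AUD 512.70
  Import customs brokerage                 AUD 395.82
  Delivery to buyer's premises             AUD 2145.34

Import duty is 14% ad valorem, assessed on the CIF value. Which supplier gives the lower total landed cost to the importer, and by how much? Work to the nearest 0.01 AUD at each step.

Supplier A is cheaper by AUD 3105.11

Supplier A (FOB):
CIF value = FOB price + freight + insurance = 26424.66 + 1307.62 + 329.93 = 28062.21
Import duty = 28062.21 × 14% = 3928.71
Buyer bears (A): 1307.62 + 329.93 + 512.70 + 395.82 + 2145.34 = 4691.41
Landed cost (A) = invoice 26424.66 + 4691.41 + duty 3928.71 = 35044.78
Supplier B (FCA):
CIF value = FCA price + origin terminal + freight + insurance = 28450.37 + 698.07 + 1307.62 + 329.93 = 30785.99
Import duty = 30785.99 × 14% = 4310.04
Buyer bears (B): 698.07 + 1307.62 + 329.93 + 512.70 + 395.82 + 2145.34 = 5389.48
Landed cost (B) = invoice 28450.37 + 5389.48 + duty 4310.04 = 38149.89
Difference = |35044.78 − 38149.89| = 3105.11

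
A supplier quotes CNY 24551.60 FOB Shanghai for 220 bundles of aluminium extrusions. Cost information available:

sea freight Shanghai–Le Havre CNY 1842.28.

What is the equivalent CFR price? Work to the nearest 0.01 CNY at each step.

CFR price: CNY 26393.88

From FOB to CFR, the seller additionally bears: freight.
CFR price = 24551.60 + 1842.28 = 26393.88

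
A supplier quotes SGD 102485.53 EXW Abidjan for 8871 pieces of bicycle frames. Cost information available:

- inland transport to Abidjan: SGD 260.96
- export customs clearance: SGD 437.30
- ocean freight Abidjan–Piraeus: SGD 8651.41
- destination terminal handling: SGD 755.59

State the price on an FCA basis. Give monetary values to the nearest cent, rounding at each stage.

Not relevant to the conversion: destination terminal, freight — on the buyer under both terms; not part of either seller's price.
From EXW to FCA, the seller additionally bears: inland to port, export clearance.
FCA price = 102485.53 + 260.96 + 437.30 = 103183.79

FCA price: SGD 103183.79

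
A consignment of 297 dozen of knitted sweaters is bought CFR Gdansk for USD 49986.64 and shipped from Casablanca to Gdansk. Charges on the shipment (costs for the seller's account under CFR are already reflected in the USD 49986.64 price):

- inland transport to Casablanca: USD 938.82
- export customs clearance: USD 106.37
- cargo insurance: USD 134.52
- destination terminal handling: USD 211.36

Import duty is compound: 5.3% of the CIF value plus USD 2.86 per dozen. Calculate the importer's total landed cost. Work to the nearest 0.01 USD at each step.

CFR: the seller pays costs through ocean freight to the destination port, but not insurance.
Already in the invoice (seller's account under CFR): inland to port, export clearance — exclude.
CIF value = CFR price + insurance = 49986.64 + 134.52 = 50121.16
Ad valorem component: 50121.16 × 5.3% = 2656.42
Specific component: 297 × 2.86 = 849.42
Import duty = 2656.42 + 849.42 = 3505.84
Buyer bears: insurance 134.52 + destination terminal 211.36 + duty 3505.84 = 3851.72
Landed cost = invoice 49986.64 + 3851.72 = 53838.36

Total landed cost: USD 53838.36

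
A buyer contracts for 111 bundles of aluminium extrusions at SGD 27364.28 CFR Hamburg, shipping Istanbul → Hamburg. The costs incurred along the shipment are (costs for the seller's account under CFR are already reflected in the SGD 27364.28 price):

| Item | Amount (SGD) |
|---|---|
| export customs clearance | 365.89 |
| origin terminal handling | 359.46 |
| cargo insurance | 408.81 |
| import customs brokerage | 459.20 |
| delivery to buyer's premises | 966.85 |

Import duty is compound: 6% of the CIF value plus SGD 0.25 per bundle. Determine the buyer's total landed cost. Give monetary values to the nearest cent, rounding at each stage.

Total landed cost: SGD 30893.28

CFR: the seller pays costs through ocean freight to the destination port, but not insurance.
Already in the invoice (seller's account under CFR): export clearance, origin terminal — exclude.
CIF value = CFR price + insurance = 27364.28 + 408.81 = 27773.09
Ad valorem component: 27773.09 × 6% = 1666.39
Specific component: 111 × 0.25 = 27.75
Import duty = 1666.39 + 27.75 = 1694.14
Buyer bears: insurance 408.81 + brokerage 459.20 + delivery 966.85 + duty 1694.14 = 3529.00
Landed cost = invoice 27364.28 + 3529.00 = 30893.28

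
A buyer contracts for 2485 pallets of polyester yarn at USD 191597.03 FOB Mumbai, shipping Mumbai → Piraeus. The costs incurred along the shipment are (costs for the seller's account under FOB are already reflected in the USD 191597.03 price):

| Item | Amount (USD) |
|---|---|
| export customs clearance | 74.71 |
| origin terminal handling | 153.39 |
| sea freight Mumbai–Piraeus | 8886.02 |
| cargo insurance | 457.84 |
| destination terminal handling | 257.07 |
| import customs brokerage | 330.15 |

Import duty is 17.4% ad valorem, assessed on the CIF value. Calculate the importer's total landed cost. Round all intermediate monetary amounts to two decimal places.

Total landed cost: USD 236491.82

FOB: the seller bears costs until goods are on board at the origin port; the buyer bears freight, insurance and all costs thereafter.
Already in the invoice (seller's account under FOB): export clearance, origin terminal — exclude.
CIF value = FOB price + freight + insurance = 191597.03 + 8886.02 + 457.84 = 200940.89
Import duty = 200940.89 × 17.4% = 34963.71
Buyer bears: freight 8886.02 + insurance 457.84 + destination terminal 257.07 + brokerage 330.15 + duty 34963.71 = 44894.79
Landed cost = invoice 191597.03 + 44894.79 = 236491.82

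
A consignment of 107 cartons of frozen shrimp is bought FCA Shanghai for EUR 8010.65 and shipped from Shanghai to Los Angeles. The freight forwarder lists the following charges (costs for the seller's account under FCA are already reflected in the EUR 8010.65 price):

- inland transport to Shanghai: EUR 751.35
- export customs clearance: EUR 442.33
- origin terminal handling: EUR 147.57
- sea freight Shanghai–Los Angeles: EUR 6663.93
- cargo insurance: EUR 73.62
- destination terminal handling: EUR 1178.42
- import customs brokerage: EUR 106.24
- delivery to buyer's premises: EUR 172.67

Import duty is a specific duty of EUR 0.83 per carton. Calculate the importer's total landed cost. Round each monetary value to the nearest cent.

FCA: the seller delivers export-cleared goods to the carrier; the buyer bears costs from that point.
Already in the invoice (seller's account under FCA): inland to port, export clearance — exclude.
CIF value = FCA price + origin terminal + freight + insurance = 8010.65 + 147.57 + 6663.93 + 73.62 = 14895.77
Import duty = 107 × 0.83 = 88.81
Buyer bears: origin terminal 147.57 + freight 6663.93 + insurance 73.62 + destination terminal 1178.42 + brokerage 106.24 + delivery 172.67 + duty 88.81 = 8431.26
Landed cost = invoice 8010.65 + 8431.26 = 16441.91

Total landed cost: EUR 16441.91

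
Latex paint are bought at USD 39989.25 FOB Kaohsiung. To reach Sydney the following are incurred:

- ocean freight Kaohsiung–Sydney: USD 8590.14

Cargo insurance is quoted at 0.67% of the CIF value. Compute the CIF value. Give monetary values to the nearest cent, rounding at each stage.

Let C be the CIF value. C = FOB price + freight + 0.67% × C
C − 0.67% × C = 39989.25 + 8590.14
0.9933 × C = 48579.39
C = 48579.39 / 0.9933 = 48907.07
Insurance premium = 0.67% × 48907.07 = 327.68

CIF value: USD 48907.07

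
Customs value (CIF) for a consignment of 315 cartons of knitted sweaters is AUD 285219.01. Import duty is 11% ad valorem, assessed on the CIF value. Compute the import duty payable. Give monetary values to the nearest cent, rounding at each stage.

Import duty: AUD 31374.09

Import duty = 285219.01 × 11% = 31374.09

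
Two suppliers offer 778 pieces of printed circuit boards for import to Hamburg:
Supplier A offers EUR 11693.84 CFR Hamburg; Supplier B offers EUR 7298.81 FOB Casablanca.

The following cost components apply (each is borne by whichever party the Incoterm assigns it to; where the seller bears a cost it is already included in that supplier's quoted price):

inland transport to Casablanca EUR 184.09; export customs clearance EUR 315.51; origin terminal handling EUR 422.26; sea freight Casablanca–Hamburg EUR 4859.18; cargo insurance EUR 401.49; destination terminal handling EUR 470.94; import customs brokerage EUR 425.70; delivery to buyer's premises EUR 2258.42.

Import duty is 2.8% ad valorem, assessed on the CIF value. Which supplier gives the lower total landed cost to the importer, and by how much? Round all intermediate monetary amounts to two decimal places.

Supplier A (CFR):
CIF value = CFR price + insurance = 11693.84 + 401.49 = 12095.33
Import duty = 12095.33 × 2.8% = 338.67
Buyer bears (A): 401.49 + 470.94 + 425.70 + 2258.42 = 3556.55
Landed cost (A) = invoice 11693.84 + 3556.55 + duty 338.67 = 15589.06
Supplier B (FOB):
CIF value = FOB price + freight + insurance = 7298.81 + 4859.18 + 401.49 = 12559.48
Import duty = 12559.48 × 2.8% = 351.67
Buyer bears (B): 4859.18 + 401.49 + 470.94 + 425.70 + 2258.42 = 8415.73
Landed cost (B) = invoice 7298.81 + 8415.73 + duty 351.67 = 16066.21
Difference = |15589.06 − 16066.21| = 477.15

Supplier A is cheaper by EUR 477.15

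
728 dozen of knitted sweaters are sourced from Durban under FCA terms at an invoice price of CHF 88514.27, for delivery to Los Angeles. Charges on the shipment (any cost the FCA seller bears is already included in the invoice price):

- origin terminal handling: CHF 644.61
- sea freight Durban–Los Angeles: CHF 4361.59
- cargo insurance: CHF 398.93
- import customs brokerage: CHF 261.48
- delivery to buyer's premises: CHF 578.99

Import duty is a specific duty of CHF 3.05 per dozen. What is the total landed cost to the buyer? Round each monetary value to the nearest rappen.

FCA: the seller delivers export-cleared goods to the carrier; the buyer bears costs from that point.
CIF value = FCA price + origin terminal + freight + insurance = 88514.27 + 644.61 + 4361.59 + 398.93 = 93919.40
Import duty = 728 × 3.05 = 2220.40
Buyer bears: origin terminal 644.61 + freight 4361.59 + insurance 398.93 + brokerage 261.48 + delivery 578.99 + duty 2220.40 = 8466.00
Landed cost = invoice 88514.27 + 8466.00 = 96980.27

Total landed cost: CHF 96980.27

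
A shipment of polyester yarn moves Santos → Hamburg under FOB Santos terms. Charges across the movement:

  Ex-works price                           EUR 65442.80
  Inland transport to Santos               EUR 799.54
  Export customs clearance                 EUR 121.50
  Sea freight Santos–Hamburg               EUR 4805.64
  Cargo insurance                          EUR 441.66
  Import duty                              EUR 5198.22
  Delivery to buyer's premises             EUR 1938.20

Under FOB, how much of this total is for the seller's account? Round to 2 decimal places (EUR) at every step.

FOB: the seller bears costs until goods are on board at the origin port; the buyer bears freight, insurance and all costs thereafter.
Seller's account: goods 65442.80 + inland to port 799.54 + export clearance 121.50 = 66363.84
Buyer's account: freight 4805.64 + insurance 441.66 + duty 5198.22 + delivery 1938.20 = 12383.72

Seller's account: EUR 66363.84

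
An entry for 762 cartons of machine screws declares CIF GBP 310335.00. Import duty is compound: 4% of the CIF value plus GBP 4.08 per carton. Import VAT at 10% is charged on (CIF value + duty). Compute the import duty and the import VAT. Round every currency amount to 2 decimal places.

Import duty: GBP 15522.36; import VAT: GBP 32585.74

Ad valorem component: 310335.00 × 4% = 12413.40
Specific component: 762 × 4.08 = 3108.96
Import duty = 12413.40 + 3108.96 = 15522.36
VAT base = CIF + duty = 310335.00 + 15522.36 = 325857.36
Import VAT = 325857.36 × 10% = 32585.74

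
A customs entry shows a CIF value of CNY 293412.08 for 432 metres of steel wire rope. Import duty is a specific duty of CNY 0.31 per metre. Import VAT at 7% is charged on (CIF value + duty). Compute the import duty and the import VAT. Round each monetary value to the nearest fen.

Import duty: CNY 133.92; import VAT: CNY 20548.22

Import duty = 432 × 0.31 = 133.92
VAT base = CIF + duty = 293412.08 + 133.92 = 293546.00
Import VAT = 293546.00 × 7% = 20548.22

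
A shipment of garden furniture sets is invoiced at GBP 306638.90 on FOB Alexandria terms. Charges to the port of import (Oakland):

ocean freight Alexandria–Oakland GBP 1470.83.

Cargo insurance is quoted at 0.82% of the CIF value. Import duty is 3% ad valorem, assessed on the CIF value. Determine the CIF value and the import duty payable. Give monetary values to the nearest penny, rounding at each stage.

Let C be the CIF value. C = FOB price + freight + 0.82% × C
C − 0.82% × C = 306638.90 + 1470.83
0.9918 × C = 308109.73
C = 308109.73 / 0.9918 = 310657.12
Insurance premium = 0.82% × 310657.12 = 2547.39
Import duty = 310657.12 × 3% = 9319.71

CIF value: GBP 310657.12; import duty: GBP 9319.71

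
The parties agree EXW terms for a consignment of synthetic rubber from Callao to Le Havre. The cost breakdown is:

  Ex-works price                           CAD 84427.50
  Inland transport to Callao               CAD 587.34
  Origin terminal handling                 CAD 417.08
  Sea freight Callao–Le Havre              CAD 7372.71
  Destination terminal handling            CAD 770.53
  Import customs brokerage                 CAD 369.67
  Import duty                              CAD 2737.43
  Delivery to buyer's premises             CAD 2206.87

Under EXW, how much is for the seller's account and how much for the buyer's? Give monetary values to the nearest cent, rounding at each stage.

Seller: CAD 84427.50; buyer: CAD 14461.63

EXW: the seller makes goods available at their premises; the buyer bears all onward costs.
Seller's account: goods 84427.50 = 84427.50
Buyer's account: inland to port 587.34 + origin terminal 417.08 + freight 7372.71 + destination terminal 770.53 + brokerage 369.67 + duty 2737.43 + delivery 2206.87 = 14461.63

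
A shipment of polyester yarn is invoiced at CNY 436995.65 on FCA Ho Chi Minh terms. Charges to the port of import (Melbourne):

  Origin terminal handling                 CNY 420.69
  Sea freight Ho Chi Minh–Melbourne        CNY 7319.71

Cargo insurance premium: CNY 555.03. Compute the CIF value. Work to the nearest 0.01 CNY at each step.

CIF value: CNY 445291.08

CIF = FCA price + pre-shipment costs + freight + insurance
CIF = 436995.65 + 420.69 + 7319.71 + 555.03 = 445291.08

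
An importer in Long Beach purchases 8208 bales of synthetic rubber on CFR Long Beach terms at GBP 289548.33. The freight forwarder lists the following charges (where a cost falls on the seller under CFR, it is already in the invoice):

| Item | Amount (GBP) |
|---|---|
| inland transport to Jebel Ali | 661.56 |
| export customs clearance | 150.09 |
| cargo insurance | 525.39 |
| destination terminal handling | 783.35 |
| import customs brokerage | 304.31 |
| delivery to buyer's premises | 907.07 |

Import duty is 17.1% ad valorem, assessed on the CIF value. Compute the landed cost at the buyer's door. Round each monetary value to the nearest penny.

Total landed cost: GBP 341671.06

CFR: the seller pays costs through ocean freight to the destination port, but not insurance.
Already in the invoice (seller's account under CFR): inland to port, export clearance — exclude.
CIF value = CFR price + insurance = 289548.33 + 525.39 = 290073.72
Import duty = 290073.72 × 17.1% = 49602.61
Buyer bears: insurance 525.39 + destination terminal 783.35 + brokerage 304.31 + delivery 907.07 + duty 49602.61 = 52122.73
Landed cost = invoice 289548.33 + 52122.73 = 341671.06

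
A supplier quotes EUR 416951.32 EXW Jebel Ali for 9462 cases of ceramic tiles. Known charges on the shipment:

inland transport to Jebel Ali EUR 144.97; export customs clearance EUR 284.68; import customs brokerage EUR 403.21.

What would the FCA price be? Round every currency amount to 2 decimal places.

Not relevant to the conversion: brokerage — on the buyer under both terms; not part of either seller's price.
From EXW to FCA, the seller additionally bears: inland to port, export clearance.
FCA price = 416951.32 + 144.97 + 284.68 = 417380.97

FCA price: EUR 417380.97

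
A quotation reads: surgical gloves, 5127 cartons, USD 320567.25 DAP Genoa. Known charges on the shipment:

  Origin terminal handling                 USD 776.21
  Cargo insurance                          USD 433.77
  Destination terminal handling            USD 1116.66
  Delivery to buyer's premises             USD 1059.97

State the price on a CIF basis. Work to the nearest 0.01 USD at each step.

Not relevant to the conversion: origin terminal, insurance — on the seller under both DAP and CIF; already in the DAP price and stays in the CIF price.
From DAP to CIF, the seller no longer bears: destination terminal, delivery.
CIF price = 320567.25 − 1116.66 − 1059.97 = 318390.62

CIF price: USD 318390.62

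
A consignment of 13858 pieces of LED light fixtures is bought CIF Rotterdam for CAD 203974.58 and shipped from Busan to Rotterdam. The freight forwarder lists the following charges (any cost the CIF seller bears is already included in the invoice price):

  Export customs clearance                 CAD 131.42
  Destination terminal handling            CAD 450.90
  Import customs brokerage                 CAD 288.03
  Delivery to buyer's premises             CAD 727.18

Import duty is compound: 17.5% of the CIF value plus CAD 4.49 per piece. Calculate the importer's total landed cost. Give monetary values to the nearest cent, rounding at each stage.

Total landed cost: CAD 303358.66

CIF: the seller pays costs through ocean freight and marine insurance to the destination port.
Already in the invoice (seller's account under CIF): export clearance — exclude.
The CIF price already equals the CIF value: 203974.58
Ad valorem component: 203974.58 × 17.5% = 35695.55
Specific component: 13858 × 4.49 = 62222.42
Import duty = 35695.55 + 62222.42 = 97917.97
Buyer bears: destination terminal 450.90 + brokerage 288.03 + delivery 727.18 + duty 97917.97 = 99384.08
Landed cost = invoice 203974.58 + 99384.08 = 303358.66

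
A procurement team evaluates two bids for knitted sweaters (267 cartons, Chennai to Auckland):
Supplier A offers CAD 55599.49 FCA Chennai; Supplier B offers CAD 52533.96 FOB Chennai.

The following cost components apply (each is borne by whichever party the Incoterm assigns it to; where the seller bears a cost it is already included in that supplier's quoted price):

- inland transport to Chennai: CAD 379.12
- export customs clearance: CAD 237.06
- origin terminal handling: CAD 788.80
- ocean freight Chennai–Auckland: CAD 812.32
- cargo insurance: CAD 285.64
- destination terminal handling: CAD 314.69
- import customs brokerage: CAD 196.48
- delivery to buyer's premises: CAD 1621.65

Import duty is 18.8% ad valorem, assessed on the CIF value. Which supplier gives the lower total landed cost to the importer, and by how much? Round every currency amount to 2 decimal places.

Supplier A (FCA):
CIF value = FCA price + origin terminal + freight + insurance = 55599.49 + 788.80 + 812.32 + 285.64 = 57486.25
Import duty = 57486.25 × 18.8% = 10807.42
Buyer bears (A): 788.80 + 812.32 + 285.64 + 314.69 + 196.48 + 1621.65 = 4019.58
Landed cost (A) = invoice 55599.49 + 4019.58 + duty 10807.42 = 70426.49
Supplier B (FOB):
CIF value = FOB price + freight + insurance = 52533.96 + 812.32 + 285.64 = 53631.92
Import duty = 53631.92 × 18.8% = 10082.80
Buyer bears (B): 812.32 + 285.64 + 314.69 + 196.48 + 1621.65 = 3230.78
Landed cost (B) = invoice 52533.96 + 3230.78 + duty 10082.80 = 65847.54
Difference = |70426.49 − 65847.54| = 4578.95

Supplier B is cheaper by CAD 4578.95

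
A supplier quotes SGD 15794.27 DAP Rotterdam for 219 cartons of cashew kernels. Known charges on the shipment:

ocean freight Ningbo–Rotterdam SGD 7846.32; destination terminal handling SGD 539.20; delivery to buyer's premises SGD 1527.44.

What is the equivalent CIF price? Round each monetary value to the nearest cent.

CIF price: SGD 13727.63

Not relevant to the conversion: freight — on the seller under both DAP and CIF; already in the DAP price and stays in the CIF price.
From DAP to CIF, the seller no longer bears: destination terminal, delivery.
CIF price = 15794.27 − 539.20 − 1527.44 = 13727.63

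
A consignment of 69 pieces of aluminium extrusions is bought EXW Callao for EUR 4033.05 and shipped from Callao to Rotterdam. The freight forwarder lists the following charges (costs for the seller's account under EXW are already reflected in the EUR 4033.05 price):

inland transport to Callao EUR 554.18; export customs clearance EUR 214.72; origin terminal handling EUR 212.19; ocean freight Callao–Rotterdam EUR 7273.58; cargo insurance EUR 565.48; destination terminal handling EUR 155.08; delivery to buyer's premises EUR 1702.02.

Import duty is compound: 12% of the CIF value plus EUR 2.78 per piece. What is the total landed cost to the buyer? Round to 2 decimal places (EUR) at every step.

EXW: the seller makes goods available at their premises; the buyer bears all onward costs.
CIF value = EXW price + inland to port + export clearance + origin terminal + freight + insurance = 4033.05 + 554.18 + 214.72 + 212.19 + 7273.58 + 565.48 = 12853.20
Ad valorem component: 12853.20 × 12% = 1542.38
Specific component: 69 × 2.78 = 191.82
Import duty = 1542.38 + 191.82 = 1734.20
Buyer bears: inland to port 554.18 + export clearance 214.72 + origin terminal 212.19 + freight 7273.58 + insurance 565.48 + destination terminal 155.08 + delivery 1702.02 + duty 1734.20 = 12411.45
Landed cost = invoice 4033.05 + 12411.45 = 16444.50

Total landed cost: EUR 16444.50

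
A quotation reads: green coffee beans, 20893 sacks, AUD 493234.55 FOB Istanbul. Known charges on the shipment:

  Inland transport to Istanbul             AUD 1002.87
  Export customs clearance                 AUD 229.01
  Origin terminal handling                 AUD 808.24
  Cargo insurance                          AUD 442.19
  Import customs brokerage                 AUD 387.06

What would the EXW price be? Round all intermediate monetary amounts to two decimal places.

EXW price: AUD 491194.43

Not relevant to the conversion: brokerage, insurance — on the buyer under both terms; not part of either seller's price.
From FOB to EXW, the seller no longer bears: inland to port, export clearance, origin terminal.
EXW price = 493234.55 − 1002.87 − 229.01 − 808.24 = 491194.43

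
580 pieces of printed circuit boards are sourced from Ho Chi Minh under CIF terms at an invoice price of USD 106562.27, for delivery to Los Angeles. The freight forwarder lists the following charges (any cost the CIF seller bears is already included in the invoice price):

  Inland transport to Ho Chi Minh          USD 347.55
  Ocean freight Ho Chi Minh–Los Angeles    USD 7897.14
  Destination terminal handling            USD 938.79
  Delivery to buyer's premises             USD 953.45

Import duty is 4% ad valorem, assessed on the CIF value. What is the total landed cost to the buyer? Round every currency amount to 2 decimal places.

CIF: the seller pays costs through ocean freight and marine insurance to the destination port.
Already in the invoice (seller's account under CIF): inland to port, freight — exclude.
The CIF price already equals the CIF value: 106562.27
Import duty = 106562.27 × 4% = 4262.49
Buyer bears: destination terminal 938.79 + delivery 953.45 + duty 4262.49 = 6154.73
Landed cost = invoice 106562.27 + 6154.73 = 112717.00

Total landed cost: USD 112717.00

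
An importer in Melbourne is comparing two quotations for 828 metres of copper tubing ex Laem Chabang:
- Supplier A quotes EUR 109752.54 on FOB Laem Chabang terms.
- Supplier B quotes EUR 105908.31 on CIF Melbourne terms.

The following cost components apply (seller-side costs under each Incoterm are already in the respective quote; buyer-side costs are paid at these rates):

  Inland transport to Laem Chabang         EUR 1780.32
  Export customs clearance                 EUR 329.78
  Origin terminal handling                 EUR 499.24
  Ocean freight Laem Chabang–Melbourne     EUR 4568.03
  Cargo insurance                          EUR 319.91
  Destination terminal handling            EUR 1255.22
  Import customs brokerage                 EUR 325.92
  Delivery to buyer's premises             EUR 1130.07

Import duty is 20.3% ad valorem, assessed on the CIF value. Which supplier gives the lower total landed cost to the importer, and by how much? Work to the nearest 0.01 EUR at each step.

Supplier A (FOB):
CIF value = FOB price + freight + insurance = 109752.54 + 4568.03 + 319.91 = 114640.48
Import duty = 114640.48 × 20.3% = 23272.02
Buyer bears (A): 4568.03 + 319.91 + 1255.22 + 325.92 + 1130.07 = 7599.15
Landed cost (A) = invoice 109752.54 + 7599.15 + duty 23272.02 = 140623.71
Supplier B (CIF):
The CIF price already equals the CIF value: 105908.31
Import duty = 105908.31 × 20.3% = 21499.39
Buyer bears (B): 1255.22 + 325.92 + 1130.07 = 2711.21
Landed cost (B) = invoice 105908.31 + 2711.21 + duty 21499.39 = 130118.91
Difference = |140623.71 − 130118.91| = 10504.80

Supplier B is cheaper by EUR 10504.80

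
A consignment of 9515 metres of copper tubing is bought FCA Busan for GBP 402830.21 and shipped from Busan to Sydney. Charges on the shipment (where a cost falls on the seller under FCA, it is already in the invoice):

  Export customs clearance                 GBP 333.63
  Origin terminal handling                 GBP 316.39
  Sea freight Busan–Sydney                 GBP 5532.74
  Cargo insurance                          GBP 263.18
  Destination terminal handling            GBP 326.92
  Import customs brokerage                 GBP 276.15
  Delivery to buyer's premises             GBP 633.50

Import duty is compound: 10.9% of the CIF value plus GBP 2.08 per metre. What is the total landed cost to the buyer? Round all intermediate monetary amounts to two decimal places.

Total landed cost: GBP 474545.02

FCA: the seller delivers export-cleared goods to the carrier; the buyer bears costs from that point.
Already in the invoice (seller's account under FCA): export clearance — exclude.
CIF value = FCA price + origin terminal + freight + insurance = 402830.21 + 316.39 + 5532.74 + 263.18 = 408942.52
Ad valorem component: 408942.52 × 10.9% = 44574.73
Specific component: 9515 × 2.08 = 19791.20
Import duty = 44574.73 + 19791.20 = 64365.93
Buyer bears: origin terminal 316.39 + freight 5532.74 + insurance 263.18 + destination terminal 326.92 + brokerage 276.15 + delivery 633.50 + duty 64365.93 = 71714.81
Landed cost = invoice 402830.21 + 71714.81 = 474545.02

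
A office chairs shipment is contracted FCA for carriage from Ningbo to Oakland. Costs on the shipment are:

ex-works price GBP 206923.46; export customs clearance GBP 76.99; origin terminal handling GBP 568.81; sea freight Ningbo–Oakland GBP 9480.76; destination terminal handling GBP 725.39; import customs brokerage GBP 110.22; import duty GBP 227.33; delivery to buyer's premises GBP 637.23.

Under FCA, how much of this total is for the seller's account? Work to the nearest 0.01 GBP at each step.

Seller's account: GBP 207000.45

FCA: the seller delivers export-cleared goods to the carrier; the buyer bears costs from that point.
Seller's account: goods 206923.46 + export clearance 76.99 = 207000.45
Buyer's account: origin terminal 568.81 + freight 9480.76 + destination terminal 725.39 + brokerage 110.22 + duty 227.33 + delivery 637.23 = 11749.74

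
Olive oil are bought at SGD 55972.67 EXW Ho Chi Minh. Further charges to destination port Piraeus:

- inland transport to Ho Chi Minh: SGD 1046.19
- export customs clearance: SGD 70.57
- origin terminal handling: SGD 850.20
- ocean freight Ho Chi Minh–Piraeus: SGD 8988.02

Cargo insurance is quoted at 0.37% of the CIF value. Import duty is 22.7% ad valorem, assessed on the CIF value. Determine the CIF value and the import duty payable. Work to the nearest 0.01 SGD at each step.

CIF value: SGD 67176.20; import duty: SGD 15249.00

Let C be the CIF value. C = EXW price + pre-shipment costs + freight + 0.37% × C
C − 0.37% × C = 55972.67 + 1046.19 + 70.57 + 850.20 + 8988.02
0.9963 × C = 66927.65
C = 66927.65 / 0.9963 = 67176.20
Insurance premium = 0.37% × 67176.20 = 248.55
Import duty = 67176.20 × 22.7% = 15249.00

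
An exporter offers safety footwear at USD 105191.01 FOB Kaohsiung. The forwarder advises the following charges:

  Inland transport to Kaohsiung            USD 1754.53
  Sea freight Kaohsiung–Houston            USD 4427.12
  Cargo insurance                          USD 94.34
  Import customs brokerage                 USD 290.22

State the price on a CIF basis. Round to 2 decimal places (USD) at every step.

CIF price: USD 109712.47

Not relevant to the conversion: inland to port — on the seller under both FOB and CIF; already in the FOB price and stays in the CIF price. brokerage — on the buyer under both terms; not part of either seller's price.
From FOB to CIF, the seller additionally bears: freight, insurance.
CIF price = 105191.01 + 4427.12 + 94.34 = 109712.47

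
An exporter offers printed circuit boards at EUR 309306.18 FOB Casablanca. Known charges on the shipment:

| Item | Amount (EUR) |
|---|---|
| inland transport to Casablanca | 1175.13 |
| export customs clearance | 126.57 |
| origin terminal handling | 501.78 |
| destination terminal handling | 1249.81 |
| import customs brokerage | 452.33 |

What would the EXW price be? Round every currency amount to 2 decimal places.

Not relevant to the conversion: destination terminal, brokerage — on the buyer under both terms; not part of either seller's price.
From FOB to EXW, the seller no longer bears: inland to port, export clearance, origin terminal.
EXW price = 309306.18 − 1175.13 − 126.57 − 501.78 = 307502.70

EXW price: EUR 307502.70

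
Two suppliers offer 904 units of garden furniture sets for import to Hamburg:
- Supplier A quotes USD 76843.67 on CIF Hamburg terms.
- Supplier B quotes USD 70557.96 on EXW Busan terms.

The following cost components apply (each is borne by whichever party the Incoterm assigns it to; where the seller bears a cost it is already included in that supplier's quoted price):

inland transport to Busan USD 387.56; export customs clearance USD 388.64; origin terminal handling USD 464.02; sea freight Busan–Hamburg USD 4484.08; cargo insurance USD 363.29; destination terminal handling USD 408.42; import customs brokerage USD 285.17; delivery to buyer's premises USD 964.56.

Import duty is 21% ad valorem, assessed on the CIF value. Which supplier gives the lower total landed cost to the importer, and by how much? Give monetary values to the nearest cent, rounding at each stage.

Supplier A (CIF):
The CIF price already equals the CIF value: 76843.67
Import duty = 76843.67 × 21% = 16137.17
Buyer bears (A): 408.42 + 285.17 + 964.56 = 1658.15
Landed cost (A) = invoice 76843.67 + 1658.15 + duty 16137.17 = 94638.99
Supplier B (EXW):
CIF value = EXW price + inland to port + export clearance + origin terminal + freight + insurance = 70557.96 + 387.56 + 388.64 + 464.02 + 4484.08 + 363.29 = 76645.55
Import duty = 76645.55 × 21% = 16095.57
Buyer bears (B): 387.56 + 388.64 + 464.02 + 4484.08 + 363.29 + 408.42 + 285.17 + 964.56 = 7745.74
Landed cost (B) = invoice 70557.96 + 7745.74 + duty 16095.57 = 94399.27
Difference = |94638.99 − 94399.27| = 239.72

Supplier B is cheaper by USD 239.72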